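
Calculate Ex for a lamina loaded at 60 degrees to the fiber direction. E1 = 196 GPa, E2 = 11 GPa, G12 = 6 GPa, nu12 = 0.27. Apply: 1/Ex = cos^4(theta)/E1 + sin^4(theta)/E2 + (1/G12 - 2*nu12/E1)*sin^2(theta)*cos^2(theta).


cos^4(60) = 0.0625, sin^4(60) = 0.5625, sin^2(60)*cos^2(60) = 0.1875
1/G12 - 2*nu12/E1 = 1/6 - 2*0.27/196 = 0.163912 GPa^-1
1/Ex = 0.0625/196 + 0.5625/11 + 0.163912*0.1875 = 0.0821887 GPa^-1
Ex = 12.17 GPa

12.17 GPa


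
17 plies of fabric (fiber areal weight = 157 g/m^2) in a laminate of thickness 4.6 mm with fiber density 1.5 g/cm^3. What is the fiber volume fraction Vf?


Vf = n * FAW / (rho_f * h * 1000) = 17 * 157 / (1.5 * 4.6 * 1000) = 0.3868

0.3868


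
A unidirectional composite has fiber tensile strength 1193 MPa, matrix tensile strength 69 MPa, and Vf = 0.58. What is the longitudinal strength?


sigma_1 = sigma_f*Vf + sigma_m*(1-Vf) = 1193*0.58 + 69*0.42 = 720.9 MPa

720.9 MPa


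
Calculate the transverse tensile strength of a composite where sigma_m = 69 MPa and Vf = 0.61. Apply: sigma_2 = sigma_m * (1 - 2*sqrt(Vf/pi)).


factor = 1 - 2*sqrt(0.61/pi) = 0.1187
sigma_2 = 69 * 0.1187 = 8.19 MPa

8.19 MPa


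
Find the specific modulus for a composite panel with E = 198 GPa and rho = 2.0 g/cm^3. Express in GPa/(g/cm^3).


Specific stiffness = E/rho = 198/2.0 = 99.0 GPa/(g/cm^3)

99.0 GPa/(g/cm^3)


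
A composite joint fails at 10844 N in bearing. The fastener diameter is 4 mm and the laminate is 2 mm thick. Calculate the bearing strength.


sigma_br = F/(d*h) = 10844/(4*2) = 1355.5 MPa

1355.5 MPa


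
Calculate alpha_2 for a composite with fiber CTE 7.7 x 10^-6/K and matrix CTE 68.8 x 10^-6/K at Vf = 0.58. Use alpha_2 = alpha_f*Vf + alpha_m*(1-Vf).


alpha_2 = alpha_f*Vf + alpha_m*(1-Vf) = 7.7*0.58 + 68.8*0.42 = 33.4 x 10^-6/K

33.4 x 10^-6/K


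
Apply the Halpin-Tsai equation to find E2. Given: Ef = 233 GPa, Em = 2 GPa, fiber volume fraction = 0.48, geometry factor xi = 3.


eta = (Ef/Em - 1)/(Ef/Em + xi) = (116.5 - 1)/(116.5 + 3) = 0.9665
E2 = Em*(1+xi*eta*Vf)/(1-eta*Vf) = 8.92 GPa

8.92 GPa


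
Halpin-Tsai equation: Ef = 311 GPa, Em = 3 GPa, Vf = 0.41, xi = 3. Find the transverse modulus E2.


eta = (Ef/Em - 1)/(Ef/Em + xi) = (103.6667 - 1)/(103.6667 + 3) = 0.9625
E2 = Em*(1+xi*eta*Vf)/(1-eta*Vf) = 10.82 GPa

10.82 GPa


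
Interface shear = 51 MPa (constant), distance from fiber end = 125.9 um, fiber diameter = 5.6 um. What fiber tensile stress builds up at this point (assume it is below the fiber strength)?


Force balance: sigma_f * (pi*d^2/4) = tau * (pi*d) * x  ->  sigma_f = 4 * tau * x / d
sigma_f = 4 * 51 * 125.9 / 5.6 = 4586.4 MPa

4586.4 MPa


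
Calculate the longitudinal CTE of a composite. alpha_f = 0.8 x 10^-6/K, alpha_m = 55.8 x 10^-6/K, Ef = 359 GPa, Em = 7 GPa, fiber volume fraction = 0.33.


E1 = Ef*Vf + Em*(1-Vf) = 123.16
alpha_1 = (alpha_f*Ef*Vf + alpha_m*Em*(1-Vf))/E1 = 2.89 x 10^-6/K

2.89 x 10^-6/K


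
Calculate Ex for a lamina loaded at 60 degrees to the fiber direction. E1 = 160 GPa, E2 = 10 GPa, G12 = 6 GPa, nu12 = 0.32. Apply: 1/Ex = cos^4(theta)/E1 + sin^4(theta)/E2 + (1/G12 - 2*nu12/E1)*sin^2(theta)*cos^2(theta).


cos^4(60) = 0.0625, sin^4(60) = 0.5625, sin^2(60)*cos^2(60) = 0.1875
1/G12 - 2*nu12/E1 = 1/6 - 2*0.32/160 = 0.162667 GPa^-1
1/Ex = 0.0625/160 + 0.5625/10 + 0.162667*0.1875 = 0.0871406 GPa^-1
Ex = 11.48 GPa

11.48 GPa


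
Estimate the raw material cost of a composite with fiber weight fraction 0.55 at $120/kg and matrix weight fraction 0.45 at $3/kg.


Cost = cost_f*Wf + cost_m*Wm = 120*0.55 + 3*0.45 = $67.35/kg

$67.35/kg


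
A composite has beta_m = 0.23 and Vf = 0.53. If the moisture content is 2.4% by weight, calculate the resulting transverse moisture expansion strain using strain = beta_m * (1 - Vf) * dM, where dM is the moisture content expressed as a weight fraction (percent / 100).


dM = 2.4/100 = 0.024
strain = beta_m * (1-Vf) * dM = 0.23 * 0.47 * 0.024 = 0.0025944

0.0025944


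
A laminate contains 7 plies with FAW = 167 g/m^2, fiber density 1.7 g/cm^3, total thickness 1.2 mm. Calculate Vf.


Vf = n * FAW / (rho_f * h * 1000) = 7 * 167 / (1.7 * 1.2 * 1000) = 0.573

0.573


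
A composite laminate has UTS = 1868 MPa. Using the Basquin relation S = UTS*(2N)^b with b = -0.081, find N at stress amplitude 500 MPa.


N = 0.5 * (S/UTS)^(1/b) = 0.5 * (500/1868)^(1/-0.081) = 5.8307e+06 cycles

5.8307e+06 cycles


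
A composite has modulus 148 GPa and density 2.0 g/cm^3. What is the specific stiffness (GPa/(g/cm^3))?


Specific stiffness = E/rho = 148/2.0 = 74.0 GPa/(g/cm^3)

74.0 GPa/(g/cm^3)


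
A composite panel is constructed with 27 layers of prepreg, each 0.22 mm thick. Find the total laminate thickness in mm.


h = n * t_ply = 27 * 0.22 = 5.94 mm

5.94 mm


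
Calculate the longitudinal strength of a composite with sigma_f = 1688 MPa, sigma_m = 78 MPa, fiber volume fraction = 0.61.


sigma_1 = sigma_f*Vf + sigma_m*(1-Vf) = 1688*0.61 + 78*0.39 = 1060.1 MPa

1060.1 MPa


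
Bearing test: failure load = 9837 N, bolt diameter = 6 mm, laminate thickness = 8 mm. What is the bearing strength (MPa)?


sigma_br = F/(d*h) = 9837/(6*8) = 204.9 MPa

204.9 MPa


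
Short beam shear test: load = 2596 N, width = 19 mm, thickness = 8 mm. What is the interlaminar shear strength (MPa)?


ILSS = 3F/(4bh) = 3*2596/(4*19*8) = 12.81 MPa

12.81 MPa


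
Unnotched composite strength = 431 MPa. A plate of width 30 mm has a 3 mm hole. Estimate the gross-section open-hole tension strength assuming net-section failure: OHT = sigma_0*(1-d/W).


OHT = sigma_0*(1-d/W) = 431*(1-3/30) = 387.9 MPa

387.9 MPa


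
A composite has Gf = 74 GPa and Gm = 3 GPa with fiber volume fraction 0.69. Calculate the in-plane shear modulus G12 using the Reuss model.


1/G12 = Vf/Gf + (1-Vf)/Gm = 0.69/74 + 0.31/3
G12 = 8.88 GPa

8.88 GPa


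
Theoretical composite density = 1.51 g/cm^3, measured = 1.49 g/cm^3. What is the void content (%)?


Void% = (rho_theo - rho_actual)/rho_theo * 100 = (1.51 - 1.49)/1.51 * 100 = 1.32%

1.32%


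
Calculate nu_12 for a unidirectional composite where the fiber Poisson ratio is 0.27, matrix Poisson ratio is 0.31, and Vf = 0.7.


nu_12 = nu_f*Vf + nu_m*(1-Vf) = 0.27*0.7 + 0.31*0.3 = 0.282

0.282


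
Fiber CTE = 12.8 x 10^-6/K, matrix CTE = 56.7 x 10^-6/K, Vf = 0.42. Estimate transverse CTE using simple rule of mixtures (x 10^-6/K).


alpha_2 = alpha_f*Vf + alpha_m*(1-Vf) = 12.8*0.42 + 56.7*0.58 = 38.3 x 10^-6/K

38.3 x 10^-6/K


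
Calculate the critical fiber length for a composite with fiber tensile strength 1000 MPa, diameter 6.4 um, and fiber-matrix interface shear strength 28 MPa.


Lc = sigma_f * d / (2 * tau_i) = 1000 * 6.4 / (2 * 28) = 114.3 um

114.3 um


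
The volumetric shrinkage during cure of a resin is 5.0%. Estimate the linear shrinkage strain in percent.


Linear shrinkage ≈ vol_shrink/3 = 5.0/3 = 1.667%

1.667%


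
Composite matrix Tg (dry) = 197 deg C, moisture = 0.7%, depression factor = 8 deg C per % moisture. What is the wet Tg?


Tg_wet = Tg_dry - k*moisture = 197 - 8*0.7 = 191.4 deg C

191.4 deg C


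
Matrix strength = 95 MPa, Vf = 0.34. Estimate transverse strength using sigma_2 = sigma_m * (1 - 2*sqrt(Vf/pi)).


factor = 1 - 2*sqrt(0.34/pi) = 0.342
sigma_2 = 95 * 0.342 = 32.49 MPa

32.49 MPa


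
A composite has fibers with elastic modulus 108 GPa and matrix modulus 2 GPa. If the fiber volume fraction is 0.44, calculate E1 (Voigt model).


E1 = Ef*Vf + Em*(1-Vf) = 108*0.44 + 2*0.56 = 48.64 GPa

48.64 GPa


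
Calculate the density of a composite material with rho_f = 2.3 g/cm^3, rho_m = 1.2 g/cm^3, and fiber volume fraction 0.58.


rho_c = rho_f*Vf + rho_m*(1-Vf) = 2.3*0.58 + 1.2*0.42 = 1.838 g/cm^3

1.838 g/cm^3


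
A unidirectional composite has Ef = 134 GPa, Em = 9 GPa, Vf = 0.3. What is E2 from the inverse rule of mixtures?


1/E2 = Vf/Ef + (1-Vf)/Em = 0.3/134 + 0.7/9
E2 = 12.5 GPa

12.5 GPa


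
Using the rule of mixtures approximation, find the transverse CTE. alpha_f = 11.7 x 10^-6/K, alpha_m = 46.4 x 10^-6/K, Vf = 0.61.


alpha_2 = alpha_f*Vf + alpha_m*(1-Vf) = 11.7*0.61 + 46.4*0.39 = 25.2 x 10^-6/K

25.2 x 10^-6/K


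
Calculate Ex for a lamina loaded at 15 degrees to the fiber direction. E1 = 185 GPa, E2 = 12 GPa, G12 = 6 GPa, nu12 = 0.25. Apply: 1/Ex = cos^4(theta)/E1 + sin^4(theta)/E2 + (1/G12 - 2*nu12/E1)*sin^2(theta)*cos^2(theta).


cos^4(15) = 0.870513, sin^4(15) = 0.004487, sin^2(15)*cos^2(15) = 0.0625
1/G12 - 2*nu12/E1 = 1/6 - 2*0.25/185 = 0.163964 GPa^-1
1/Ex = 0.870513/185 + 0.004487/12 + 0.163964*0.0625 = 0.0153272 GPa^-1
Ex = 65.24 GPa

65.24 GPa


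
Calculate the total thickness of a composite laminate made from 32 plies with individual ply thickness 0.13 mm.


h = n * t_ply = 32 * 0.13 = 4.16 mm

4.16 mm


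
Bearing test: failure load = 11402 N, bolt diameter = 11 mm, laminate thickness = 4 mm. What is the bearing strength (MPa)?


sigma_br = F/(d*h) = 11402/(11*4) = 259.1 MPa

259.1 MPa


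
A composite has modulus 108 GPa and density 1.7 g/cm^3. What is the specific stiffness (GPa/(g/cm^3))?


Specific stiffness = E/rho = 108/1.7 = 63.5 GPa/(g/cm^3)

63.5 GPa/(g/cm^3)


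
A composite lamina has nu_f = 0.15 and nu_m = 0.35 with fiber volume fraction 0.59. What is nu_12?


nu_12 = nu_f*Vf + nu_m*(1-Vf) = 0.15*0.59 + 0.35*0.41 = 0.232

0.232


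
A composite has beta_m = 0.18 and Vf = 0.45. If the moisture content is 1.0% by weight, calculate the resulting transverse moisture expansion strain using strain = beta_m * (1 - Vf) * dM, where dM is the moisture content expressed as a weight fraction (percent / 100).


dM = 1.0/100 = 0.01
strain = beta_m * (1-Vf) * dM = 0.18 * 0.55 * 0.01 = 0.00099

0.00099


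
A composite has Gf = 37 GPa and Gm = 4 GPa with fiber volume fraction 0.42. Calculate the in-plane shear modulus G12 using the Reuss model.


1/G12 = Vf/Gf + (1-Vf)/Gm = 0.42/37 + 0.58/4
G12 = 6.4 GPa

6.4 GPa


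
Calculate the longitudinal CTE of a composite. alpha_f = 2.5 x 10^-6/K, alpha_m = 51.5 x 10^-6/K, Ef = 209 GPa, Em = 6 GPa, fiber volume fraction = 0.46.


E1 = Ef*Vf + Em*(1-Vf) = 99.38
alpha_1 = (alpha_f*Ef*Vf + alpha_m*Em*(1-Vf))/E1 = 4.1 x 10^-6/K

4.1 x 10^-6/K


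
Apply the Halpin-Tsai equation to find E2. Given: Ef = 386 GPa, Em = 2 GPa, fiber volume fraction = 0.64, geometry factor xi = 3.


eta = (Ef/Em - 1)/(Ef/Em + xi) = (193.0 - 1)/(193.0 + 3) = 0.9796
E2 = Em*(1+xi*eta*Vf)/(1-eta*Vf) = 15.44 GPa

15.44 GPa


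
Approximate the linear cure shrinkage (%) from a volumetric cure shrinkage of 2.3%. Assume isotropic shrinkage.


Linear shrinkage ≈ vol_shrink/3 = 2.3/3 = 0.767%

0.767%


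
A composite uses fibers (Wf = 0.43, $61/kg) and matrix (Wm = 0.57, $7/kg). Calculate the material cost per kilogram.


Cost = cost_f*Wf + cost_m*Wm = 61*0.43 + 7*0.57 = $30.22/kg

$30.22/kg


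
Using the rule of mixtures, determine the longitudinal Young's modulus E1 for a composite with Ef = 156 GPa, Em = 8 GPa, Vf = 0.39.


E1 = Ef*Vf + Em*(1-Vf) = 156*0.39 + 8*0.61 = 65.72 GPa

65.72 GPa


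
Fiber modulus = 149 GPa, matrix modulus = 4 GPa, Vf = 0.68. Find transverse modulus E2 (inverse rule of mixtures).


1/E2 = Vf/Ef + (1-Vf)/Em = 0.68/149 + 0.32/4
E2 = 11.83 GPa

11.83 GPa


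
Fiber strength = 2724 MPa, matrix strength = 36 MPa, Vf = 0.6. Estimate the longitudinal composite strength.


sigma_1 = sigma_f*Vf + sigma_m*(1-Vf) = 2724*0.6 + 36*0.4 = 1648.8 MPa

1648.8 MPa


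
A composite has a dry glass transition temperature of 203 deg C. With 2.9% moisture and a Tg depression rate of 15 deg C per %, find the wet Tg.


Tg_wet = Tg_dry - k*moisture = 203 - 15*2.9 = 159.5 deg C

159.5 deg C


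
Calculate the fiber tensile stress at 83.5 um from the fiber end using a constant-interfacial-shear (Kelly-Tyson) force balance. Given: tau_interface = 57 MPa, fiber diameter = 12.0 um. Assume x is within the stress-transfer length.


Force balance: sigma_f * (pi*d^2/4) = tau * (pi*d) * x  ->  sigma_f = 4 * tau * x / d
sigma_f = 4 * 57 * 83.5 / 12.0 = 1586.5 MPa

1586.5 MPa


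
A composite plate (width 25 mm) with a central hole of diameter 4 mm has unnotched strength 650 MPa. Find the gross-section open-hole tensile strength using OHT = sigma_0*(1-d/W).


OHT = sigma_0*(1-d/W) = 650*(1-4/25) = 546.0 MPa

546.0 MPa


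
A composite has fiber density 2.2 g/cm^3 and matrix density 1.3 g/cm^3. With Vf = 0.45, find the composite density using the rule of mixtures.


rho_c = rho_f*Vf + rho_m*(1-Vf) = 2.2*0.45 + 1.3*0.55 = 1.705 g/cm^3

1.705 g/cm^3


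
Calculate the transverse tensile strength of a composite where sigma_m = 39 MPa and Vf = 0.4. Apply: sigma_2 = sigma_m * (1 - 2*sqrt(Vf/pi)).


factor = 1 - 2*sqrt(0.4/pi) = 0.2864
sigma_2 = 39 * 0.2864 = 11.17 MPa

11.17 MPa


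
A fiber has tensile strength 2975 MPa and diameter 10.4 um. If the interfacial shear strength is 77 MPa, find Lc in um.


Lc = sigma_f * d / (2 * tau_i) = 2975 * 10.4 / (2 * 77) = 200.9 um

200.9 um


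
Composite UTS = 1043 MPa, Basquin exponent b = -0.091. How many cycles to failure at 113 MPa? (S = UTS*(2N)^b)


N = 0.5 * (S/UTS)^(1/b) = 0.5 * (113/1043)^(1/-0.091) = 2.0213e+10 cycles

2.0213e+10 cycles


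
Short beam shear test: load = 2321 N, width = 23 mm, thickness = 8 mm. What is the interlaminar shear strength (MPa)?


ILSS = 3F/(4bh) = 3*2321/(4*23*8) = 9.46 MPa

9.46 MPa


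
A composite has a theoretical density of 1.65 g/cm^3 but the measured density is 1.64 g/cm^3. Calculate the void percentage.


Void% = (rho_theo - rho_actual)/rho_theo * 100 = (1.65 - 1.64)/1.65 * 100 = 0.61%

0.61%


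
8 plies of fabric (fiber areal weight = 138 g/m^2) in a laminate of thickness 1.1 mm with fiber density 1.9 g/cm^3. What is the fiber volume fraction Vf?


Vf = n * FAW / (rho_f * h * 1000) = 8 * 138 / (1.9 * 1.1 * 1000) = 0.5282

0.5282


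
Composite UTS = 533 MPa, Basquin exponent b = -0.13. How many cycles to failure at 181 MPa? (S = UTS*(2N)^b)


N = 0.5 * (S/UTS)^(1/b) = 0.5 * (181/533)^(1/-0.13) = 2027.8528 cycles

2027.8528 cycles


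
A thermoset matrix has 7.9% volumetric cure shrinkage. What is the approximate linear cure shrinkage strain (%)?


Linear shrinkage ≈ vol_shrink/3 = 7.9/3 = 2.633%

2.633%


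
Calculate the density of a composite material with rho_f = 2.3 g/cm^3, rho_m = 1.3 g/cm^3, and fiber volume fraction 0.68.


rho_c = rho_f*Vf + rho_m*(1-Vf) = 2.3*0.68 + 1.3*0.32 = 1.98 g/cm^3

1.98 g/cm^3


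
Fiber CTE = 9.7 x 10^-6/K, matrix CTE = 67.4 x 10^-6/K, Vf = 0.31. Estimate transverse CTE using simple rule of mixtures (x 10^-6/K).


alpha_2 = alpha_f*Vf + alpha_m*(1-Vf) = 9.7*0.31 + 67.4*0.69 = 49.5 x 10^-6/K

49.5 x 10^-6/K


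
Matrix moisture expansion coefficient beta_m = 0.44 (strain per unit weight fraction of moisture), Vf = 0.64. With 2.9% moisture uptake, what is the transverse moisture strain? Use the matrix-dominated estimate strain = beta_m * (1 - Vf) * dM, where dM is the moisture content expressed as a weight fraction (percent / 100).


dM = 2.9/100 = 0.029
strain = beta_m * (1-Vf) * dM = 0.44 * 0.36 * 0.029 = 0.0045936

0.0045936


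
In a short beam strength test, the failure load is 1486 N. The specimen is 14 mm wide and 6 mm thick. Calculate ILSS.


ILSS = 3F/(4bh) = 3*1486/(4*14*6) = 13.27 MPa

13.27 MPa


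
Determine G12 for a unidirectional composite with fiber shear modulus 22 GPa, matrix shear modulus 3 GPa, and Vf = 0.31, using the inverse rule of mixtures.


1/G12 = Vf/Gf + (1-Vf)/Gm = 0.31/22 + 0.69/3
G12 = 4.1 GPa

4.1 GPa


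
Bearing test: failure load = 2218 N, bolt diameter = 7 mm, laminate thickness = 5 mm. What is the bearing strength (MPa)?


sigma_br = F/(d*h) = 2218/(7*5) = 63.4 MPa

63.4 MPa


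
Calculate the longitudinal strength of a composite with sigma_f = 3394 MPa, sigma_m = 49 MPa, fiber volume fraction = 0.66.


sigma_1 = sigma_f*Vf + sigma_m*(1-Vf) = 3394*0.66 + 49*0.34 = 2256.7 MPa

2256.7 MPa


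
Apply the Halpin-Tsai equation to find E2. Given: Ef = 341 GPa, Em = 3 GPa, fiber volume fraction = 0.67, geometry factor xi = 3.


eta = (Ef/Em - 1)/(Ef/Em + xi) = (113.6667 - 1)/(113.6667 + 3) = 0.9657
E2 = Em*(1+xi*eta*Vf)/(1-eta*Vf) = 25.0 GPa

25.0 GPa


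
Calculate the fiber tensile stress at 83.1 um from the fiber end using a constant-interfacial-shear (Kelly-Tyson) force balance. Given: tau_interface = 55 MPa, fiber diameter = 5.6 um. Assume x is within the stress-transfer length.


Force balance: sigma_f * (pi*d^2/4) = tau * (pi*d) * x  ->  sigma_f = 4 * tau * x / d
sigma_f = 4 * 55 * 83.1 / 5.6 = 3264.6 MPa

3264.6 MPa


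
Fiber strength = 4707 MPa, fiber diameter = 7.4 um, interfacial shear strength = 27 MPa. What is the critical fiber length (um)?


Lc = sigma_f * d / (2 * tau_i) = 4707 * 7.4 / (2 * 27) = 645.0 um

645.0 um


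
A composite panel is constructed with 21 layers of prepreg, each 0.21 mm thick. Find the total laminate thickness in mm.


h = n * t_ply = 21 * 0.21 = 4.41 mm

4.41 mm


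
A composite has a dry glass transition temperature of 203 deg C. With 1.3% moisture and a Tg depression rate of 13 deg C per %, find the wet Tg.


Tg_wet = Tg_dry - k*moisture = 203 - 13*1.3 = 186.1 deg C

186.1 deg C


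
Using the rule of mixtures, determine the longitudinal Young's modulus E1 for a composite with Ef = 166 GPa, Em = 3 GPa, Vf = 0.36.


E1 = Ef*Vf + Em*(1-Vf) = 166*0.36 + 3*0.64 = 61.68 GPa

61.68 GPa


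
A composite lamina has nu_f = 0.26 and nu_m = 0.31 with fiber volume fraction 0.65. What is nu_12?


nu_12 = nu_f*Vf + nu_m*(1-Vf) = 0.26*0.65 + 0.31*0.35 = 0.2775

0.2775


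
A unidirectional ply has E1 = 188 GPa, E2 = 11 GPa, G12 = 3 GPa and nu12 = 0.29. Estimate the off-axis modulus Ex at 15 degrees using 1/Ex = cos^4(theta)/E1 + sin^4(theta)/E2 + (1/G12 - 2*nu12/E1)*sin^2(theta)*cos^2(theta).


cos^4(15) = 0.870513, sin^4(15) = 0.004487, sin^2(15)*cos^2(15) = 0.0625
1/G12 - 2*nu12/E1 = 1/3 - 2*0.29/188 = 0.330248 GPa^-1
1/Ex = 0.870513/188 + 0.004487/11 + 0.330248*0.0625 = 0.0256788 GPa^-1
Ex = 38.94 GPa

38.94 GPa


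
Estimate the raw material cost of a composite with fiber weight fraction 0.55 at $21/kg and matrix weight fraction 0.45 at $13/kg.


Cost = cost_f*Wf + cost_m*Wm = 21*0.55 + 13*0.45 = $17.4/kg

$17.4/kg


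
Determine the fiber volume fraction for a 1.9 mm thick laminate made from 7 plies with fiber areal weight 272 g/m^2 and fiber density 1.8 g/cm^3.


Vf = n * FAW / (rho_f * h * 1000) = 7 * 272 / (1.8 * 1.9 * 1000) = 0.5567

0.5567


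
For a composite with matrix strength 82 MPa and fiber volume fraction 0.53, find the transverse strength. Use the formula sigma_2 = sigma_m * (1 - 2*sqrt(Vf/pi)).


factor = 1 - 2*sqrt(0.53/pi) = 0.1785
sigma_2 = 82 * 0.1785 = 14.64 MPa

14.64 MPa


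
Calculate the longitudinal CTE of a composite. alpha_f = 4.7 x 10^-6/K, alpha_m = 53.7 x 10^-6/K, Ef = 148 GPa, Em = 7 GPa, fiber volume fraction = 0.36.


E1 = Ef*Vf + Em*(1-Vf) = 57.76
alpha_1 = (alpha_f*Ef*Vf + alpha_m*Em*(1-Vf))/E1 = 8.5 x 10^-6/K

8.5 x 10^-6/K


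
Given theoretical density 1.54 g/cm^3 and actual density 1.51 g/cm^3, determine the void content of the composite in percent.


Void% = (rho_theo - rho_actual)/rho_theo * 100 = (1.54 - 1.51)/1.54 * 100 = 1.95%

1.95%


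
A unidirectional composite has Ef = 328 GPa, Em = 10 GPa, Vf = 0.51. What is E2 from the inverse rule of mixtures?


1/E2 = Vf/Ef + (1-Vf)/Em = 0.51/328 + 0.49/10
E2 = 19.78 GPa

19.78 GPa


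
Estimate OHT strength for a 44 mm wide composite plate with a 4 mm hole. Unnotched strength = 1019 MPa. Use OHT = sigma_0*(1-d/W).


OHT = sigma_0*(1-d/W) = 1019*(1-4/44) = 926.4 MPa

926.4 MPa


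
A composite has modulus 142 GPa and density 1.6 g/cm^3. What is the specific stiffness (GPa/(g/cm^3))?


Specific stiffness = E/rho = 142/1.6 = 88.8 GPa/(g/cm^3)

88.8 GPa/(g/cm^3)


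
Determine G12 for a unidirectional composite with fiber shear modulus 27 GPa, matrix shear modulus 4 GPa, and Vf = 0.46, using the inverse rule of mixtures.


1/G12 = Vf/Gf + (1-Vf)/Gm = 0.46/27 + 0.54/4
G12 = 6.58 GPa

6.58 GPa


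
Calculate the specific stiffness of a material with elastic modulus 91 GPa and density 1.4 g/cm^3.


Specific stiffness = E/rho = 91/1.4 = 65.0 GPa/(g/cm^3)

65.0 GPa/(g/cm^3)


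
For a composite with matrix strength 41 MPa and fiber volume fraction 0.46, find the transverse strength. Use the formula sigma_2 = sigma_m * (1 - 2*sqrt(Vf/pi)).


factor = 1 - 2*sqrt(0.46/pi) = 0.2347
sigma_2 = 41 * 0.2347 = 9.62 MPa

9.62 MPa


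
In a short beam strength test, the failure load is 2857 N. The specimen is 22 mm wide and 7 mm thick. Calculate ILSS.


ILSS = 3F/(4bh) = 3*2857/(4*22*7) = 13.91 MPa

13.91 MPa


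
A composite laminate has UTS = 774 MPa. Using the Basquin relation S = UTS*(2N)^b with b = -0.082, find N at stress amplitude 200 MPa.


N = 0.5 * (S/UTS)^(1/b) = 0.5 * (200/774)^(1/-0.082) = 7.3481e+06 cycles

7.3481e+06 cycles


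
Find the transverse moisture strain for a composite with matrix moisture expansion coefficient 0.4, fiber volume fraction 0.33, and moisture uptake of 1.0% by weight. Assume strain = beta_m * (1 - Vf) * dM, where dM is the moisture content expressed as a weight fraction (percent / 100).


dM = 1.0/100 = 0.01
strain = beta_m * (1-Vf) * dM = 0.4 * 0.67 * 0.01 = 0.00268

0.00268


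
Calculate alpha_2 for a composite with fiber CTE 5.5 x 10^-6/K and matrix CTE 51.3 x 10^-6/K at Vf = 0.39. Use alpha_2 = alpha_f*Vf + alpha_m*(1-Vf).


alpha_2 = alpha_f*Vf + alpha_m*(1-Vf) = 5.5*0.39 + 51.3*0.61 = 33.4 x 10^-6/K

33.4 x 10^-6/K


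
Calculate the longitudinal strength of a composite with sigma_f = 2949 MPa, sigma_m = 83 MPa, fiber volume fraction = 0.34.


sigma_1 = sigma_f*Vf + sigma_m*(1-Vf) = 2949*0.34 + 83*0.66 = 1057.4 MPa

1057.4 MPa


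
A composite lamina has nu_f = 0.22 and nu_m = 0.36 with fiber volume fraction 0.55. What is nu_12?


nu_12 = nu_f*Vf + nu_m*(1-Vf) = 0.22*0.55 + 0.36*0.45 = 0.283

0.283


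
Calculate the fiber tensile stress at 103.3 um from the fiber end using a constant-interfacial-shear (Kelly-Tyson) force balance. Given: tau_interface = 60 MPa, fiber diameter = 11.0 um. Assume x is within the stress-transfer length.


Force balance: sigma_f * (pi*d^2/4) = tau * (pi*d) * x  ->  sigma_f = 4 * tau * x / d
sigma_f = 4 * 60 * 103.3 / 11.0 = 2253.8 MPa

2253.8 MPa


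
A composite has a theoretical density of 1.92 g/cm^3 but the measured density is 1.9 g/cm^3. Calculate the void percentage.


Void% = (rho_theo - rho_actual)/rho_theo * 100 = (1.92 - 1.9)/1.92 * 100 = 1.04%

1.04%


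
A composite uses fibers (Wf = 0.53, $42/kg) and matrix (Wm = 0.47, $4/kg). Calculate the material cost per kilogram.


Cost = cost_f*Wf + cost_m*Wm = 42*0.53 + 4*0.47 = $24.14/kg

$24.14/kg


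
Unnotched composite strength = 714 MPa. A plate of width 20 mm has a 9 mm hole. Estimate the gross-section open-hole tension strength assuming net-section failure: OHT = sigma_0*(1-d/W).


OHT = sigma_0*(1-d/W) = 714*(1-9/20) = 392.7 MPa

392.7 MPa


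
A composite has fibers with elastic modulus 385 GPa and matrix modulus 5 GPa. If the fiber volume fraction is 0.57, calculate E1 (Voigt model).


E1 = Ef*Vf + Em*(1-Vf) = 385*0.57 + 5*0.43 = 221.6 GPa

221.6 GPa


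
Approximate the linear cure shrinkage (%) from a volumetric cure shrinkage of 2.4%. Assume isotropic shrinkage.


Linear shrinkage ≈ vol_shrink/3 = 2.4/3 = 0.8%

0.8%


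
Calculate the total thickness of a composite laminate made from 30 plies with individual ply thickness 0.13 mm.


h = n * t_ply = 30 * 0.13 = 3.9 mm

3.9 mm


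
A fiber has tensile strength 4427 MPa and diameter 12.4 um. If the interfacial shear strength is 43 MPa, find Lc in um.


Lc = sigma_f * d / (2 * tau_i) = 4427 * 12.4 / (2 * 43) = 638.3 um

638.3 um


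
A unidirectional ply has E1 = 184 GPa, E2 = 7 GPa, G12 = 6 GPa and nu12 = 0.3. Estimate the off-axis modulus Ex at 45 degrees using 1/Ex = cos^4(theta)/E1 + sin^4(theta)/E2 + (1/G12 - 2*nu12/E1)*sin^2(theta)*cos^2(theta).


cos^4(45) = 0.25, sin^4(45) = 0.25, sin^2(45)*cos^2(45) = 0.25
1/G12 - 2*nu12/E1 = 1/6 - 2*0.3/184 = 0.163406 GPa^-1
1/Ex = 0.25/184 + 0.25/7 + 0.163406*0.25 = 0.0779244 GPa^-1
Ex = 12.83 GPa

12.83 GPa


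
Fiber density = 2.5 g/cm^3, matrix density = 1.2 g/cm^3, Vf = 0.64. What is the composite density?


rho_c = rho_f*Vf + rho_m*(1-Vf) = 2.5*0.64 + 1.2*0.36 = 2.032 g/cm^3

2.032 g/cm^3


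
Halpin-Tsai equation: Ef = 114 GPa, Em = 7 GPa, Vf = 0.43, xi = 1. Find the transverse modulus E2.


eta = (Ef/Em - 1)/(Ef/Em + xi) = (16.2857 - 1)/(16.2857 + 1) = 0.8843
E2 = Em*(1+xi*eta*Vf)/(1-eta*Vf) = 15.59 GPa

15.59 GPa


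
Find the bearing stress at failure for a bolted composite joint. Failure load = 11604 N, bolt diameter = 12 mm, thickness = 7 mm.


sigma_br = F/(d*h) = 11604/(12*7) = 138.1 MPa

138.1 MPa


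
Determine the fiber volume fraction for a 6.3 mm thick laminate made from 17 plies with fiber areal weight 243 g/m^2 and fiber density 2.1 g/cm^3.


Vf = n * FAW / (rho_f * h * 1000) = 17 * 243 / (2.1 * 6.3 * 1000) = 0.3122

0.3122


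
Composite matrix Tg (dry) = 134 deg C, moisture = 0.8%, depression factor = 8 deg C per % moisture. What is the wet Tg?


Tg_wet = Tg_dry - k*moisture = 134 - 8*0.8 = 127.6 deg C

127.6 deg C


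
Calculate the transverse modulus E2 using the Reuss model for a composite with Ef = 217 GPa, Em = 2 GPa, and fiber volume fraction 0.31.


1/E2 = Vf/Ef + (1-Vf)/Em = 0.31/217 + 0.69/2
E2 = 2.89 GPa

2.89 GPa


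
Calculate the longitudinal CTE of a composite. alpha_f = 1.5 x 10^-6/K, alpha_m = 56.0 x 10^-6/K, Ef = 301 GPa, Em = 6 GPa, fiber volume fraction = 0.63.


E1 = Ef*Vf + Em*(1-Vf) = 191.85
alpha_1 = (alpha_f*Ef*Vf + alpha_m*Em*(1-Vf))/E1 = 2.13 x 10^-6/K

2.13 x 10^-6/K


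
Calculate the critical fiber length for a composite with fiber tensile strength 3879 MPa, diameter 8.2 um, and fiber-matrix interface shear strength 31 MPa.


Lc = sigma_f * d / (2 * tau_i) = 3879 * 8.2 / (2 * 31) = 513.0 um

513.0 um


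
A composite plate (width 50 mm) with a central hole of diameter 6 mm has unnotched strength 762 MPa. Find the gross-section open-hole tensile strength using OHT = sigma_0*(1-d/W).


OHT = sigma_0*(1-d/W) = 762*(1-6/50) = 670.6 MPa

670.6 MPa


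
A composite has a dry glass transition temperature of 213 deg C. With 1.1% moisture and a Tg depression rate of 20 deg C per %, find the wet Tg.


Tg_wet = Tg_dry - k*moisture = 213 - 20*1.1 = 191.0 deg C

191.0 deg C


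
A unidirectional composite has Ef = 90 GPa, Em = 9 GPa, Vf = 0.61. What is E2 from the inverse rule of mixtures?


1/E2 = Vf/Ef + (1-Vf)/Em = 0.61/90 + 0.39/9
E2 = 19.96 GPa

19.96 GPa


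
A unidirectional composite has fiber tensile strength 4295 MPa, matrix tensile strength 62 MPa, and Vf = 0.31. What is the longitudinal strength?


sigma_1 = sigma_f*Vf + sigma_m*(1-Vf) = 4295*0.31 + 62*0.69 = 1374.2 MPa

1374.2 MPa


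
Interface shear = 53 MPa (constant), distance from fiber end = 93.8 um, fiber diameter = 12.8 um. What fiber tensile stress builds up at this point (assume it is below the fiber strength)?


Force balance: sigma_f * (pi*d^2/4) = tau * (pi*d) * x  ->  sigma_f = 4 * tau * x / d
sigma_f = 4 * 53 * 93.8 / 12.8 = 1553.6 MPa

1553.6 MPa


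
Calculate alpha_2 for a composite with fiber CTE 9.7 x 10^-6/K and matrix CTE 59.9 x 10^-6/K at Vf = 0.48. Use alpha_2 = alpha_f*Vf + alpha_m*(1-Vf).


alpha_2 = alpha_f*Vf + alpha_m*(1-Vf) = 9.7*0.48 + 59.9*0.52 = 35.8 x 10^-6/K

35.8 x 10^-6/K


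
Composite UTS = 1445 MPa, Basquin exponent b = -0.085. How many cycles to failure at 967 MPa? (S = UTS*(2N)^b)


N = 0.5 * (S/UTS)^(1/b) = 0.5 * (967/1445)^(1/-0.085) = 56.3925 cycles

56.3925 cycles


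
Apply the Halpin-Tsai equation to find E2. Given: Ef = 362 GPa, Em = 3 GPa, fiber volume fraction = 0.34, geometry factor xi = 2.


eta = (Ef/Em - 1)/(Ef/Em + xi) = (120.6667 - 1)/(120.6667 + 2) = 0.9755
E2 = Em*(1+xi*eta*Vf)/(1-eta*Vf) = 7.47 GPa

7.47 GPa


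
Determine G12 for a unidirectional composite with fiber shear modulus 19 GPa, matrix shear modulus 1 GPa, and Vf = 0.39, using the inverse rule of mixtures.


1/G12 = Vf/Gf + (1-Vf)/Gm = 0.39/19 + 0.61/1
G12 = 1.59 GPa

1.59 GPa


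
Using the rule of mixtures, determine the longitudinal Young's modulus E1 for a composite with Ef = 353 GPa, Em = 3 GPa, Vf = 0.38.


E1 = Ef*Vf + Em*(1-Vf) = 353*0.38 + 3*0.62 = 136.0 GPa

136.0 GPa


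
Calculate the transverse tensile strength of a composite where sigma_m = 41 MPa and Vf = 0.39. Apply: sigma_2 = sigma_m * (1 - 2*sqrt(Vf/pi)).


factor = 1 - 2*sqrt(0.39/pi) = 0.2953
sigma_2 = 41 * 0.2953 = 12.11 MPa

12.11 MPa


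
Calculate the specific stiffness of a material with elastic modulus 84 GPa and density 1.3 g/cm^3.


Specific stiffness = E/rho = 84/1.3 = 64.6 GPa/(g/cm^3)

64.6 GPa/(g/cm^3)


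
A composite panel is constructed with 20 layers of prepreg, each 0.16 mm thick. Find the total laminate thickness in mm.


h = n * t_ply = 20 * 0.16 = 3.2 mm

3.2 mm


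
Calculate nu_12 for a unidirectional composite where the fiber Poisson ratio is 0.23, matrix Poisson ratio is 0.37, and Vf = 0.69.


nu_12 = nu_f*Vf + nu_m*(1-Vf) = 0.23*0.69 + 0.37*0.31 = 0.2734

0.2734


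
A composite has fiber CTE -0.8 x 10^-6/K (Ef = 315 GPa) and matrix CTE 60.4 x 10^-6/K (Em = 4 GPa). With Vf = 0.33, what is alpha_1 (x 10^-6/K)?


E1 = Ef*Vf + Em*(1-Vf) = 106.63
alpha_1 = (alpha_f*Ef*Vf + alpha_m*Em*(1-Vf))/E1 = 0.74 x 10^-6/K

0.74 x 10^-6/K


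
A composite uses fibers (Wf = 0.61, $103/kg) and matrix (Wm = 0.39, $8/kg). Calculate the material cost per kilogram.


Cost = cost_f*Wf + cost_m*Wm = 103*0.61 + 8*0.39 = $65.95/kg

$65.95/kg


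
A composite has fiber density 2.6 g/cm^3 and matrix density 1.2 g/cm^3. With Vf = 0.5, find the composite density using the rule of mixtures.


rho_c = rho_f*Vf + rho_m*(1-Vf) = 2.6*0.5 + 1.2*0.5 = 1.9 g/cm^3

1.9 g/cm^3


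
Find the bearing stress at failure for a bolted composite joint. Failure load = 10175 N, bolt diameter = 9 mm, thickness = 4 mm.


sigma_br = F/(d*h) = 10175/(9*4) = 282.6 MPa

282.6 MPa


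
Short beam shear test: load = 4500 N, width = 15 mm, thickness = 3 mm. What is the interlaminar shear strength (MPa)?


ILSS = 3F/(4bh) = 3*4500/(4*15*3) = 75.0 MPa

75.0 MPa


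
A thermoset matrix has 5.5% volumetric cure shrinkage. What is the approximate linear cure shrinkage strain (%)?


Linear shrinkage ≈ vol_shrink/3 = 5.5/3 = 1.833%

1.833%


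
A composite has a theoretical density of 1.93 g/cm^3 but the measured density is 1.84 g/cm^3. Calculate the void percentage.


Void% = (rho_theo - rho_actual)/rho_theo * 100 = (1.93 - 1.84)/1.93 * 100 = 4.66%

4.66%


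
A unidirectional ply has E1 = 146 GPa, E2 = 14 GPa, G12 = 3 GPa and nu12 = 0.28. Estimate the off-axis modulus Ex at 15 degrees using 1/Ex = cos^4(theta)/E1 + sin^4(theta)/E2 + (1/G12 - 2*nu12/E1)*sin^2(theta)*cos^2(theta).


cos^4(15) = 0.870513, sin^4(15) = 0.004487, sin^2(15)*cos^2(15) = 0.0625
1/G12 - 2*nu12/E1 = 1/3 - 2*0.28/146 = 0.329498 GPa^-1
1/Ex = 0.870513/146 + 0.004487/14 + 0.329498*0.0625 = 0.0268765 GPa^-1
Ex = 37.21 GPa

37.21 GPa


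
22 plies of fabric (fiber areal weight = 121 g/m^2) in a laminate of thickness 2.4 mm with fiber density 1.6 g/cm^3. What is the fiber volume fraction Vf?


Vf = n * FAW / (rho_f * h * 1000) = 22 * 121 / (1.6 * 2.4 * 1000) = 0.6932

0.6932


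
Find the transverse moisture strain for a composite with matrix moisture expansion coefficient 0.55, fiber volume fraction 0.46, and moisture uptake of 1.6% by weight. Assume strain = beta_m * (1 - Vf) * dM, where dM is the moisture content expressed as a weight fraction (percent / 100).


dM = 1.6/100 = 0.016
strain = beta_m * (1-Vf) * dM = 0.55 * 0.54 * 0.016 = 0.004752

0.004752


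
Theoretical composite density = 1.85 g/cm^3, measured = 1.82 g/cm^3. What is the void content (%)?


Void% = (rho_theo - rho_actual)/rho_theo * 100 = (1.85 - 1.82)/1.85 * 100 = 1.62%

1.62%


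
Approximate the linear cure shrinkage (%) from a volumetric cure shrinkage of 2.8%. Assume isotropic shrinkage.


Linear shrinkage ≈ vol_shrink/3 = 2.8/3 = 0.933%

0.933%


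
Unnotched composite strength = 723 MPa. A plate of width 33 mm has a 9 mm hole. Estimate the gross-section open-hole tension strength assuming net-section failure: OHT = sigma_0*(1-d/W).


OHT = sigma_0*(1-d/W) = 723*(1-9/33) = 525.8 MPa

525.8 MPa


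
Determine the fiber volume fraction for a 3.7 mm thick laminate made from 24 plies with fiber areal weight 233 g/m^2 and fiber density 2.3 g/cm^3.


Vf = n * FAW / (rho_f * h * 1000) = 24 * 233 / (2.3 * 3.7 * 1000) = 0.6571

0.6571


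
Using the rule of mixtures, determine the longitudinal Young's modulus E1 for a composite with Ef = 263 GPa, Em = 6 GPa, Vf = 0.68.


E1 = Ef*Vf + Em*(1-Vf) = 263*0.68 + 6*0.32 = 180.76 GPa

180.76 GPa


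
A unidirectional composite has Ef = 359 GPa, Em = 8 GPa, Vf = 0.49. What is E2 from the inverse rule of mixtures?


1/E2 = Vf/Ef + (1-Vf)/Em = 0.49/359 + 0.51/8
E2 = 15.36 GPa

15.36 GPa


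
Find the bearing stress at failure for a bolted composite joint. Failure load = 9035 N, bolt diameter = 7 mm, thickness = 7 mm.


sigma_br = F/(d*h) = 9035/(7*7) = 184.4 MPa

184.4 MPa


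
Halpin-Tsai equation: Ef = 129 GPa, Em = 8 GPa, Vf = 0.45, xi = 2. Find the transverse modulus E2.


eta = (Ef/Em - 1)/(Ef/Em + xi) = (16.125 - 1)/(16.125 + 2) = 0.8345
E2 = Em*(1+xi*eta*Vf)/(1-eta*Vf) = 22.43 GPa

22.43 GPa


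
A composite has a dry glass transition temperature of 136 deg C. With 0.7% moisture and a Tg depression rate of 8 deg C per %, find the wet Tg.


Tg_wet = Tg_dry - k*moisture = 136 - 8*0.7 = 130.4 deg C

130.4 deg C


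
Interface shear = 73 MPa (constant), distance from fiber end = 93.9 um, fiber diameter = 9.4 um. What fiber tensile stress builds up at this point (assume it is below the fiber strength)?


Force balance: sigma_f * (pi*d^2/4) = tau * (pi*d) * x  ->  sigma_f = 4 * tau * x / d
sigma_f = 4 * 73 * 93.9 / 9.4 = 2916.9 MPa

2916.9 MPa


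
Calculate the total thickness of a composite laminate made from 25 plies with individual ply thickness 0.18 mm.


h = n * t_ply = 25 * 0.18 = 4.5 mm

4.5 mm


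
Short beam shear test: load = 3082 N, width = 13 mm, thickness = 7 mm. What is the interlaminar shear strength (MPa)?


ILSS = 3F/(4bh) = 3*3082/(4*13*7) = 25.4 MPa

25.4 MPa


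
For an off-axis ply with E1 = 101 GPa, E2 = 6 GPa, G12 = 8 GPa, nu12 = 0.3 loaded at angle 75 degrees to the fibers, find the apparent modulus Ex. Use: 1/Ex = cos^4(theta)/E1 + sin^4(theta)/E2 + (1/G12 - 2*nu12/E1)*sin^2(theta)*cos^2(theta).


cos^4(75) = 0.004487, sin^4(75) = 0.870513, sin^2(75)*cos^2(75) = 0.0625
1/G12 - 2*nu12/E1 = 1/8 - 2*0.3/101 = 0.119059 GPa^-1
1/Ex = 0.004487/101 + 0.870513/6 + 0.119059*0.0625 = 0.1525711 GPa^-1
Ex = 6.55 GPa

6.55 GPa


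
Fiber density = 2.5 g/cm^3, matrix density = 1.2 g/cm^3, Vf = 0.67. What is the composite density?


rho_c = rho_f*Vf + rho_m*(1-Vf) = 2.5*0.67 + 1.2*0.33 = 2.071 g/cm^3

2.071 g/cm^3


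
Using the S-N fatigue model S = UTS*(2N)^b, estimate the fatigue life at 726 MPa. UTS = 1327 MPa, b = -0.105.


N = 0.5 * (S/UTS)^(1/b) = 0.5 * (726/1327)^(1/-0.105) = 156.1645 cycles

156.1645 cycles


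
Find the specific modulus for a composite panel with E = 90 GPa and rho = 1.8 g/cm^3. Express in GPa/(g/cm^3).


Specific stiffness = E/rho = 90/1.8 = 50.0 GPa/(g/cm^3)

50.0 GPa/(g/cm^3)


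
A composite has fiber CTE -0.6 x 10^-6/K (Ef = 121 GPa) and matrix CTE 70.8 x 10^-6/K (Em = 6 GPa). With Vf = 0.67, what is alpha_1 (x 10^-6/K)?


E1 = Ef*Vf + Em*(1-Vf) = 83.05
alpha_1 = (alpha_f*Ef*Vf + alpha_m*Em*(1-Vf))/E1 = 1.1 x 10^-6/K

1.1 x 10^-6/K


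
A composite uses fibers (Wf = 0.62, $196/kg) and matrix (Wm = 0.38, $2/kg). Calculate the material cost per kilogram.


Cost = cost_f*Wf + cost_m*Wm = 196*0.62 + 2*0.38 = $122.28/kg

$122.28/kg


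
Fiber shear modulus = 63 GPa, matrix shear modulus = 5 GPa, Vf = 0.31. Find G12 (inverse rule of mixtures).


1/G12 = Vf/Gf + (1-Vf)/Gm = 0.31/63 + 0.69/5
G12 = 7.0 GPa

7.0 GPa


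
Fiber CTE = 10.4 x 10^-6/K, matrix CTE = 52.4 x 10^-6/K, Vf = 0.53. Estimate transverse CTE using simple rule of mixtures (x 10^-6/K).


alpha_2 = alpha_f*Vf + alpha_m*(1-Vf) = 10.4*0.53 + 52.4*0.47 = 30.1 x 10^-6/K

30.1 x 10^-6/K


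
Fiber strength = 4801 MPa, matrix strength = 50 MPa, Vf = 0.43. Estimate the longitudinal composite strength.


sigma_1 = sigma_f*Vf + sigma_m*(1-Vf) = 4801*0.43 + 50*0.57 = 2092.9 MPa

2092.9 MPa


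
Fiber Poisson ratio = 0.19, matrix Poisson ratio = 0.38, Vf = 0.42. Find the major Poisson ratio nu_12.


nu_12 = nu_f*Vf + nu_m*(1-Vf) = 0.19*0.42 + 0.38*0.58 = 0.3002

0.3002


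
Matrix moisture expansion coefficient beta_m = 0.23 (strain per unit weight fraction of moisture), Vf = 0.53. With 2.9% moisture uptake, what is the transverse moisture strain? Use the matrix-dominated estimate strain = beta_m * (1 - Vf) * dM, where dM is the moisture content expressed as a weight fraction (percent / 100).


dM = 2.9/100 = 0.029
strain = beta_m * (1-Vf) * dM = 0.23 * 0.47 * 0.029 = 0.0031349

0.0031349


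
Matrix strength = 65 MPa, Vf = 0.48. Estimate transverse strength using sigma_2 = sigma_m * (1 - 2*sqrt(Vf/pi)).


factor = 1 - 2*sqrt(0.48/pi) = 0.2182
sigma_2 = 65 * 0.2182 = 14.19 MPa

14.19 MPa


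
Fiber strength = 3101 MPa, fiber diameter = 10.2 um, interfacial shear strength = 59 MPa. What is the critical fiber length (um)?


Lc = sigma_f * d / (2 * tau_i) = 3101 * 10.2 / (2 * 59) = 268.1 um

268.1 um


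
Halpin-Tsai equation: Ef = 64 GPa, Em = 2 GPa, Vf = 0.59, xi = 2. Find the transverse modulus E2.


eta = (Ef/Em - 1)/(Ef/Em + xi) = (32.0 - 1)/(32.0 + 2) = 0.9118
E2 = Em*(1+xi*eta*Vf)/(1-eta*Vf) = 8.99 GPa

8.99 GPa


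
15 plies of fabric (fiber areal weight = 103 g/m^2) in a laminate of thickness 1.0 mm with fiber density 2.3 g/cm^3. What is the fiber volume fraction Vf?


Vf = n * FAW / (rho_f * h * 1000) = 15 * 103 / (2.3 * 1.0 * 1000) = 0.6717

0.6717


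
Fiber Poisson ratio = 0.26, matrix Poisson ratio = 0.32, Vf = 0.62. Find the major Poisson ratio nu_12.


nu_12 = nu_f*Vf + nu_m*(1-Vf) = 0.26*0.62 + 0.32*0.38 = 0.2828

0.2828


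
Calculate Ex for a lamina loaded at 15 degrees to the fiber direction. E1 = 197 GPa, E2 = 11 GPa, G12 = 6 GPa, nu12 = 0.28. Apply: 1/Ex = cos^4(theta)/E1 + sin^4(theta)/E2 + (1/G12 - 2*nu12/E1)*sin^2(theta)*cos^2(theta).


cos^4(15) = 0.870513, sin^4(15) = 0.004487, sin^2(15)*cos^2(15) = 0.0625
1/G12 - 2*nu12/E1 = 1/6 - 2*0.28/197 = 0.163824 GPa^-1
1/Ex = 0.870513/197 + 0.004487/11 + 0.163824*0.0625 = 0.0150658 GPa^-1
Ex = 66.38 GPa

66.38 GPa


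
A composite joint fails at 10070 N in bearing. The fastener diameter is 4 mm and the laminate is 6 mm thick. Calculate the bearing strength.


sigma_br = F/(d*h) = 10070/(4*6) = 419.6 MPa

419.6 MPa


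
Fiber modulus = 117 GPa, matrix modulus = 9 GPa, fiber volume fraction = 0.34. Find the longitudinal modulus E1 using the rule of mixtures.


E1 = Ef*Vf + Em*(1-Vf) = 117*0.34 + 9*0.66 = 45.72 GPa

45.72 GPa


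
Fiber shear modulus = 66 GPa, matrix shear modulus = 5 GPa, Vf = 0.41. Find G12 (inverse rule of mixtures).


1/G12 = Vf/Gf + (1-Vf)/Gm = 0.41/66 + 0.59/5
G12 = 8.05 GPa

8.05 GPa
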